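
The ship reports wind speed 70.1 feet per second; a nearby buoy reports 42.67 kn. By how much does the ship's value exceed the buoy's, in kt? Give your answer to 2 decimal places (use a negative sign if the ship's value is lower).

-1.14 kt

the ship: 70.1 ft/s = 41.5331 kt.
Difference: 41.5331 − 42.6700 = -1.14 kt.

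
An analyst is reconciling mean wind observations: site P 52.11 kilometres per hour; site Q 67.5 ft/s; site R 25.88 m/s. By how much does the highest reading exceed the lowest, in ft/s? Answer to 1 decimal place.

37.4 ft/s

site P: 52.11 km/h = 47.490 ft/s.
site R: 25.88 m/s = 84.908 ft/s.
Spread: 84.908 − 47.490 = 37.4 ft/s.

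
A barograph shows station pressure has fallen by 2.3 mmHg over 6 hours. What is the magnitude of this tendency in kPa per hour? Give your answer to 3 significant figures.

0.0511 kPa per hour

2.3 mmHg / 6 h × 0.133322 kPa/mmHg = 0.0511 kPa/h.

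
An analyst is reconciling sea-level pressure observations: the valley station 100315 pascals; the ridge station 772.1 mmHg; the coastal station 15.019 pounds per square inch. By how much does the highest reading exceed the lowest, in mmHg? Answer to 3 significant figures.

24.3 mmHg

the valley station: 100315 Pa = 752.424 mmHg.
the coastal station: 15.019 psi = 776.706 mmHg.
Spread: 776.706 − 752.424 = 24.3 mmHg.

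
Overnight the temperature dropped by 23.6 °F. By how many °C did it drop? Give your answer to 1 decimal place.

13.1 °C

For a temperature change the 32° offset cancels: Δ°C = 23.6 × 0.5556 = 13.1 °C.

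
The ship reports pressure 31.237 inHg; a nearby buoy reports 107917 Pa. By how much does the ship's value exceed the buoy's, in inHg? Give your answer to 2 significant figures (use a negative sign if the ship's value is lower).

-0.63 inHg

the buoy: 107917 Pa = 31.8679 inHg.
Difference: 31.2370 − 31.8679 = -0.63 inHg.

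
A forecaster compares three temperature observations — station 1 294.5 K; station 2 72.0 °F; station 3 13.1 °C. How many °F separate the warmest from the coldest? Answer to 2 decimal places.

station 1: 294.5 K = 21.350 °C.
station 2: 72.0 °F = 22.222 °C.
Spread: 22.222 − 13.100 = 9.122 °C = 16.42 °F.

16.42 °F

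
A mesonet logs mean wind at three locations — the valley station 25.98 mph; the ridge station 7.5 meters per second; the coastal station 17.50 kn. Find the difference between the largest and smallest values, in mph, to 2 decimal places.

the ridge station: 7.5 m/s = 16.7770 mph.
the coastal station: 17.50 kt = 20.1386 mph.
Spread: 25.9800 − 16.7770 = 9.20 mph.

9.20 mph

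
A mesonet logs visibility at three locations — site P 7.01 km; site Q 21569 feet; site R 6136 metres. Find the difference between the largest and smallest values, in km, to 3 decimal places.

0.874 km

site Q: 21569 ft = 6.57423 km.
site R: 6136 m = 6.13600 km.
Spread: 7.01000 − 6.13600 = 0.874 km.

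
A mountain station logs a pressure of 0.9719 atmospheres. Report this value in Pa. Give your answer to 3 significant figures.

1 atm = 101325 Pa, so 0.9719 × 101325 = 98500 Pa.

98500 Pa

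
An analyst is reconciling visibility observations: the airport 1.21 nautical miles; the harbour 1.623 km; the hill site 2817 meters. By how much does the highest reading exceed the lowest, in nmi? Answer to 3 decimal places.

the harbour: 1.623 km = 0.87635 nmi.
the hill site: 2817 m = 1.52106 nmi.
Spread: 1.52106 − 0.87635 = 0.645 nmi.

0.645 nmi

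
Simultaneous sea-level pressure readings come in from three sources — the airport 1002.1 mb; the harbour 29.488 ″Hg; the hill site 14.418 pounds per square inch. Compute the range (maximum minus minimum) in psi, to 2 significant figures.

0.12 psi

the airport: 1002.1 mb = 14.5342 psi.
the harbour: 29.488 inHg = 14.4832 psi.
Spread: 14.5342 − 14.4180 = 0.12 psi.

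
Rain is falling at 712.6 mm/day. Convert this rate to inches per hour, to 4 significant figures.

1.169 in/hour

712.6 mm/day × 0.0393701 in/mm × 0.0416667 day/hour = 1.169 in/hour.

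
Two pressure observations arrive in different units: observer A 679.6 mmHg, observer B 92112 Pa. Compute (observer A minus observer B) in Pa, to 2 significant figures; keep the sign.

observer A: 679.6 mmHg = 90605.89 Pa.
Difference: 90605.89 − 92112.00 = -1500 Pa.

-1500 Pa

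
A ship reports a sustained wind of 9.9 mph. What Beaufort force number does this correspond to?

9.9 mph = 4.4 m/s, which is Beaufort 3 (gentle breeze, 3.4–5.4 m/s).

Beaufort force 3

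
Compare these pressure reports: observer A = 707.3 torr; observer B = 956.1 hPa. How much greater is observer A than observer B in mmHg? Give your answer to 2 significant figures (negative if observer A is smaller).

-9.8 mmHg

observer B: 956.1 hPa = 717.134 mmHg.
Difference: 707.300 − 717.134 = -9.8 mmHg.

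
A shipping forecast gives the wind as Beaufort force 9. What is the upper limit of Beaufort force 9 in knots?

Beaufort 9 (strong gale) spans 41–47 knots.

47 kt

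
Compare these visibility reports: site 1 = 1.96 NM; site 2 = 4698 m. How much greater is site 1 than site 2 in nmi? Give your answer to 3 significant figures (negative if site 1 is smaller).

-0.577 nmi

site 2: 4698 m = 2.53672 nmi.
Difference: 1.96000 − 2.53672 = -0.577 nmi.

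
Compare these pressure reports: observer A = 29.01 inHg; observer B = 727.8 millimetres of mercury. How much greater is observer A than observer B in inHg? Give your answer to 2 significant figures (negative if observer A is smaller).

observer B: 727.8 mmHg = 28.6535 inHg.
Difference: 29.0100 − 28.6535 = 0.36 inHg.

0.36 inHg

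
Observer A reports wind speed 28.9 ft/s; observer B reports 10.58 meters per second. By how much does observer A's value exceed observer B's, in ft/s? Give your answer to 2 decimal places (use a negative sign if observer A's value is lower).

-5.81 ft/s

observer B: 10.58 m/s = 34.7113 ft/s.
Difference: 28.9000 − 34.7113 = -5.81 ft/s.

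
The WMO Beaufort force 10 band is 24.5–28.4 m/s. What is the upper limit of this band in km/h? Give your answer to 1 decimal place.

24.5–28.4 m/s × 3.6 = 88.2–102.2 km/h.

102.2 km/h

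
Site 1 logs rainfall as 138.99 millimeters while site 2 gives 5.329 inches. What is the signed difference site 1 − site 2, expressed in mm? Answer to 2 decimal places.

site 2: 5.329 in = 135.3566 mm.
Difference: 138.9900 − 135.3566 = 3.63 mm.

3.63 mm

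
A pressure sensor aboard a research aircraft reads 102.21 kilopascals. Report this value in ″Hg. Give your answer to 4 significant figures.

30.18 inHg

1 kPa = 0.2953 inHg, so 102.21 × 0.2953 = 30.18 inHg.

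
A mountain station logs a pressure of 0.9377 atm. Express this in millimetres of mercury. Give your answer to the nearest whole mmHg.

713 mmHg

1 atm = 760 mmHg, so 0.9377 × 760 = 713 mmHg.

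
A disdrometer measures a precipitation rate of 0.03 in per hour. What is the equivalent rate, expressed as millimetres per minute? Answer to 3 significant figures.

0.03 in/hour × 25.4 mm/in × 0.0166667 hour/minute = 0.0127 mm/minute.

0.0127 mm/minute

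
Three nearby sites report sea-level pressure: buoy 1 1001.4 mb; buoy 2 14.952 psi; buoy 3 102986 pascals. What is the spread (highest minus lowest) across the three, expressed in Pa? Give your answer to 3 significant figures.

2950 Pa

buoy 1: 1001.4 mb = 100140.00 Pa.
buoy 2: 14.952 psi = 103090.41 Pa.
Spread: 103090.41 − 100140.00 = 2950 Pa.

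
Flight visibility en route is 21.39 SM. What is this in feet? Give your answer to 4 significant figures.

112900 ft

1 SM = 5280 ft, so 21.39 × 5280 = 112900 ft.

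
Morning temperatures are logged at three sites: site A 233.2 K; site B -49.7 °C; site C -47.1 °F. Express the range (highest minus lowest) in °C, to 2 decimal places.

site A: 233.2 K = -39.950 °C.
site C: -47.1 °F = -43.944 °C.
Spread: (-39.950) − (-49.700) = 9.750 °C.

9.75 °C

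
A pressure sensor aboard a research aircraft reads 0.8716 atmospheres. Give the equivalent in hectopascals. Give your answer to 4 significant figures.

883.1 hPa

1 atm = 1013.25 hPa, so 0.8716 × 1013.25 = 883.1 hPa.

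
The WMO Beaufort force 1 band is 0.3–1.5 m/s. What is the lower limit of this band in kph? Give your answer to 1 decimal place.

0.3–1.5 m/s × 3.6 = 1.1–5.4 km/h.

1.1 km/h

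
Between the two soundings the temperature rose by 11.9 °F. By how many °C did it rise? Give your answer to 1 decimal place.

6.6 °C

Converting a difference, only the 9/5 scale factor applies: Δ°C = 11.9 × 0.5556 = 6.6 °C.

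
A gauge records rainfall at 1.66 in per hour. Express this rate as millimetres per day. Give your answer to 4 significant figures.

1012 mm/day

1.66 in/hour × 25.4 mm/in × 24 hour/day = 1012 mm/day.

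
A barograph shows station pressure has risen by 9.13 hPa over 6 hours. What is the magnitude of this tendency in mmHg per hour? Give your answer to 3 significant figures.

1.14 mmHg per hour

9.13 hPa / 6 h × 0.750062 mmHg/hPa = 1.14 mmHg/h.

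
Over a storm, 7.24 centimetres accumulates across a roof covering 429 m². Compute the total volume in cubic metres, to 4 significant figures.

Depth: 7.24 cm × 10 = 72.4 mm.
1 mm over 1 m² is 1 L, so volume = 72.4 × 429 = 31059.6 L = 31.06 m³.

31.06 cubic metres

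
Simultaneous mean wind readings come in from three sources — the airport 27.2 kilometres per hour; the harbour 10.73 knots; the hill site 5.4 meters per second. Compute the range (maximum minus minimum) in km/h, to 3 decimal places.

the harbour: 10.73 kt = 19.87196 km/h.
the hill site: 5.4 m/s = 19.44000 km/h.
Spread: 27.20000 − 19.44000 = 7.760 km/h.

7.760 km/h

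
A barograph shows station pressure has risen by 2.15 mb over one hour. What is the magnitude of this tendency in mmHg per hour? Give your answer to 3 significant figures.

2.15 mb / 1 h × 0.750062 mmHg/mb = 1.61 mmHg/h.

1.61 mmHg per hour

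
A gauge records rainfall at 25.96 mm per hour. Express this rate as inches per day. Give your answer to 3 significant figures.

25.96 mm/hour × 0.0393701 in/mm × 24 hour/day = 24.5 in/day.

24.5 in/day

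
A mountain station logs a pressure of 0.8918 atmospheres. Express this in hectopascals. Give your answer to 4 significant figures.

903.6 hPa

1 atm = 1013.25 hPa, so 0.8918 × 1013.25 = 903.6 hPa.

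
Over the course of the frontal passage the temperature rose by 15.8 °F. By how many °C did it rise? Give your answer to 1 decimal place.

For a temperature change the 32° offset cancels: Δ°C = 15.8 × 0.5556 = 8.8 °C.

8.8 °C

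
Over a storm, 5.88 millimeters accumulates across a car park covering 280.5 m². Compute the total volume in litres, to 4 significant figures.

1649 litres

1 mm over 1 m² is 1 L, so volume = 5.88 × 280.5 = 1649.34 L ≈ 1649 L.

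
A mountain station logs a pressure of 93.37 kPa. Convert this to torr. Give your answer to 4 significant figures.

1 kPa = 7.50062 mmHg, so 93.37 × 7.50062 = 700.3 mmHg.

700.3 mmHg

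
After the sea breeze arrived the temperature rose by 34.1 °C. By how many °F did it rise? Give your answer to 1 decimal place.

61.4 °F

A change of 1 °C equals a change of 1.8 °F: Δ°F = 34.1 × 1.8 = 61.4 °F.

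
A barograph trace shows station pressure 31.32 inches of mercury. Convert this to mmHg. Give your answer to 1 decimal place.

795.5 mmHg

1 inHg = 25.4 mmHg, so 31.32 × 25.4 = 795.5 mmHg.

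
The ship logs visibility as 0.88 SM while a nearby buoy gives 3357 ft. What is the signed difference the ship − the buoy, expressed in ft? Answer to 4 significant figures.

1289 ft

the ship: 0.88 SM = 4646.40 ft.
Difference: 4646.40 − 3357.00 = 1289 ft.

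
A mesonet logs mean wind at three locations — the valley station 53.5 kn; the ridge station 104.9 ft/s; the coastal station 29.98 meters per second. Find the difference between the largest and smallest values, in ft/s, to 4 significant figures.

the valley station: 53.5 kt = 90.2978 ft/s.
the coastal station: 29.98 m/s = 98.3596 ft/s.
Spread: 104.9000 − 90.2978 = 14.60 ft/s.

14.60 ft/s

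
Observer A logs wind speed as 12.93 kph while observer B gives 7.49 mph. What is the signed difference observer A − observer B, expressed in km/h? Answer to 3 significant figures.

0.876 km/h

observer B: 7.49 mph = 12.05399 km/h.
Difference: 12.93000 − 12.05399 = 0.876 km/h.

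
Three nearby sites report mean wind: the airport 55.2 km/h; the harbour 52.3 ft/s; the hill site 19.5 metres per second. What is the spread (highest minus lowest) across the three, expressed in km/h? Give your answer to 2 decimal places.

the harbour: 52.3 ft/s = 57.3877 km/h.
the hill site: 19.5 m/s = 70.2000 km/h.
Spread: 70.2000 − 55.2000 = 15.00 km/h.

15.00 km/h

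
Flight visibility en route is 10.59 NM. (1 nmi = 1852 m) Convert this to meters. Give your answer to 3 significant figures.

1 nmi = 1852 m, so 10.59 × 1852 = 19600 m.

19600 m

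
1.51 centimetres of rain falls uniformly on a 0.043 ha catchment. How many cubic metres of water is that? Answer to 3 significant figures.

6.49 cubic metres

Depth: 1.51 cm × 10 = 15.1 mm.
Area: 0.043 ha = 430 m².
1 mm over 1 m² is 1 L, so volume = 15.1 × 430 = 6493 L = 6.49 m³.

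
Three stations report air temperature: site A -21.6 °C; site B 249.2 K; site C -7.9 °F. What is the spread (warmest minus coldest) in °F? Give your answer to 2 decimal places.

4.23 °F

site B: 249.2 K = -23.950 °C.
site C: -7.9 °F = -22.167 °C.
Spread: (-21.600) − (-23.950) = 2.350 °C = 4.23 °F.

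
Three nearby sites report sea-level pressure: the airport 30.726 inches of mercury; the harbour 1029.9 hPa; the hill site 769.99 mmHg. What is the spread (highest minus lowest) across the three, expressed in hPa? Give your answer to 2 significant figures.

the airport: 30.726 inHg = 1040.50 hPa.
the hill site: 769.99 mmHg = 1026.57 hPa.
Spread: 1040.50 − 1026.57 = 14 hPa.

14 hPa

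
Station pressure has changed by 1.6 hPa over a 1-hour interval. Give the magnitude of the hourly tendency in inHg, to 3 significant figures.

1.6 hPa / 1 h × 0.02953 inHg/hPa = 0.0472 inHg/h.

0.0472 inHg per hour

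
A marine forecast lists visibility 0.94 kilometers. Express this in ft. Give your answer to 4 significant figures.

3084 ft

1 km = 3280.84 ft, so 0.94 × 3280.84 = 3084 ft.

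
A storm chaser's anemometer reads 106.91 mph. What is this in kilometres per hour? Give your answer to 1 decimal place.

172.1 km/h

1 mph = 1.60934 km/h, so 106.91 × 1.60934 = 172.1 km/h.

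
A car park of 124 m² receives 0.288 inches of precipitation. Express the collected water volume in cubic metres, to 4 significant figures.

Depth: 0.288 in × 25.4 = 7.3152 mm.
1 mm over 1 m² is 1 L, so volume = 7.3152 × 124 = 907.0848 L = 0.9071 m³.

0.9071 cubic metres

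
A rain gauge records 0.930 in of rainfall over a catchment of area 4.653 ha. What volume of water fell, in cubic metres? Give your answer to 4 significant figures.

Depth: 0.930 in × 25.4 = 23.622 mm.
Area: 4.653 ha = 46530 m².
1 mm over 1 m² is 1 L, so volume = 23.622 × 46530 = 1099131.7 L = 1099 m³.

1099 cubic metres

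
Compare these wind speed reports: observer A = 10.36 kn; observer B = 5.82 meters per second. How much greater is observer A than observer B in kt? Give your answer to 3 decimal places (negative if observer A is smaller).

observer B: 5.82 m/s = 11.31317 kt.
Difference: 10.36000 − 11.31317 = -0.953 kt.

-0.953 kt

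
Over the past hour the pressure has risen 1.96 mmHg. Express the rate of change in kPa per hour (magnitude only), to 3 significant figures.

1.96 mmHg / 1 h × 0.133322 kPa/mmHg = 0.261 kPa/h.

0.261 kPa per hour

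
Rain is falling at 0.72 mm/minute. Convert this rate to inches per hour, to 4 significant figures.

1.701 in/hour

0.72 mm/minute × 0.0393701 in/mm × 60 minute/hour = 1.701 in/hour.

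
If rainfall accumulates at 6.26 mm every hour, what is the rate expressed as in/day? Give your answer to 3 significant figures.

6.26 mm/hour × 0.0393701 in/mm × 24 hour/day = 5.91 in/day.

5.91 in/day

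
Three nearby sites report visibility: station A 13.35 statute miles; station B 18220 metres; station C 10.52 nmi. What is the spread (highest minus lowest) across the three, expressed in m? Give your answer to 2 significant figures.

station A: 13.35 SM = 21484.74 m.
station C: 10.52 nmi = 19483.04 m.
Spread: 21484.74 − 18220.00 = 3300 m.

3300 m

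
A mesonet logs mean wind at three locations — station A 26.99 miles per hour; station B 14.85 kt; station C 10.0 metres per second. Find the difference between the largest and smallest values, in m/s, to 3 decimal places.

station A: 26.99 mph = 12.06561 m/s.
station B: 14.85 kt = 7.63950 m/s.
Spread: 12.06561 − 7.63950 = 4.426 m/s.

4.426 m/s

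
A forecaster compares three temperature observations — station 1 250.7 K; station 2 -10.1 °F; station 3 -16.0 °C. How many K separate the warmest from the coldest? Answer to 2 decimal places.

station 1: 250.7 K = -22.450 °C.
station 2: -10.1 °F = -23.389 °C.
Spread: (-16.000) − (-23.389) = 7.389 °C.

7.39 K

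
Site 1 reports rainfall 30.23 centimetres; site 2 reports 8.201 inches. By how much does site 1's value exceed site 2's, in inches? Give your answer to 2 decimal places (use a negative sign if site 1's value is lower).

3.70 in

site 1: 30.23 cm = 11.9016 in.
Difference: 11.9016 − 8.2010 = 3.70 in.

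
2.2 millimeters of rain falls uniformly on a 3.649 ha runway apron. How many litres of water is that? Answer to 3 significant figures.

Area: 3.649 ha = 36490 m².
1 mm over 1 m² is 1 L, so volume = 2.2 × 36490 = 80278 L ≈ 80300 L.

80300 litres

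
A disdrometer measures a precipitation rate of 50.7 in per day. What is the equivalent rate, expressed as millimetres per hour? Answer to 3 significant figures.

53.7 mm/hour

50.7 in/day × 25.4 mm/in × 0.0416667 day/hour = 53.7 mm/hour.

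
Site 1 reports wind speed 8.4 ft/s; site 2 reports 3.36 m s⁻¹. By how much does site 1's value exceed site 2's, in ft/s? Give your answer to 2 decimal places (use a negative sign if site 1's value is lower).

-2.62 ft/s

site 2: 3.36 m/s = 11.0236 ft/s.
Difference: 8.4000 − 11.0236 = -2.62 ft/s.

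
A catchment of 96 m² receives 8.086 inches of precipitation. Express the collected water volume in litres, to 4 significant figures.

Depth: 8.086 in × 25.4 = 205.3844 mm.
1 mm over 1 m² is 1 L, so volume = 205.3844 × 96 = 19716.902 L ≈ 19720 L.

19720 litres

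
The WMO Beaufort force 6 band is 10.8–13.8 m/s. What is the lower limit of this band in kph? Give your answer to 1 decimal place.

10.8–13.8 m/s × 3.6 = 38.9–49.7 km/h.

38.9 km/h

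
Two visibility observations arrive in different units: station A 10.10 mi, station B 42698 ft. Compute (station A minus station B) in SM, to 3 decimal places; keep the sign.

2.013 SM

station B: 42698 ft = 8.08674 SM.
Difference: 10.10000 − 8.08674 = 2.013 SM.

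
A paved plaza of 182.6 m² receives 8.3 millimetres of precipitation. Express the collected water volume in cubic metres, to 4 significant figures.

1 mm over 1 m² is 1 L, so volume = 8.3 × 182.6 = 1515.58 L = 1.516 m³.

1.516 cubic metres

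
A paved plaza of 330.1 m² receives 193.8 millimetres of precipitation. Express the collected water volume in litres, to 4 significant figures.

63970 litres

1 mm over 1 m² is 1 L, so volume = 193.8 × 330.1 = 63973.38 L ≈ 63970 L.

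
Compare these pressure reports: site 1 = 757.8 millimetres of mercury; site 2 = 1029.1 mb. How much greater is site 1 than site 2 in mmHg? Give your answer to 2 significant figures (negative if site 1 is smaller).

-14 mmHg

site 2: 1029.1 mb = 771.89 mmHg.
Difference: 757.80 − 771.89 = -14 mmHg.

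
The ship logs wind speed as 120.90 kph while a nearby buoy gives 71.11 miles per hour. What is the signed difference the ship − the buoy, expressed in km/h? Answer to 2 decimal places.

6.46 km/h

the buoy: 71.11 mph = 114.4405 km/h.
Difference: 120.9000 − 114.4405 = 6.46 km/h.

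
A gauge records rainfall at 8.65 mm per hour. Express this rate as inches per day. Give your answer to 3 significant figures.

8.65 mm/hour × 0.0393701 in/mm × 24 hour/day = 8.17 in/day.

8.17 in/day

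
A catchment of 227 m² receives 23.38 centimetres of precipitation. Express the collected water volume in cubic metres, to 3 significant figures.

Depth: 23.38 cm × 10 = 233.8 mm.
1 mm over 1 m² is 1 L, so volume = 233.8 × 227 = 53072.6 L = 53.1 m³.

53.1 cubic metres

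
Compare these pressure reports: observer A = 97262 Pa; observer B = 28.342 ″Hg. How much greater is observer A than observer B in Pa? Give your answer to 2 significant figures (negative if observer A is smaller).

observer B: 28.342 inHg = 95977.04 Pa.
Difference: 97262.00 − 95977.04 = 1300 Pa.

1300 Pa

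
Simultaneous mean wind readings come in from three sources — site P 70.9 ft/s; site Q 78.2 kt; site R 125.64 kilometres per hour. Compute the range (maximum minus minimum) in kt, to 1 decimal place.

36.2 kt

site P: 70.9 ft/s = 42.007 kt.
site R: 125.64 km/h = 67.840 kt.
Spread: 78.200 − 42.007 = 36.2 kt.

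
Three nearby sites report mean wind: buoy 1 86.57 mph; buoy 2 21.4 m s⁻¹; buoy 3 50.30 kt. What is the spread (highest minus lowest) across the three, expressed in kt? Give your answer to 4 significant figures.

buoy 1: 86.57 mph = 75.2273 kt.
buoy 2: 21.4 m/s = 41.5983 kt.
Spread: 75.2273 − 41.5983 = 33.63 kt.

33.63 kt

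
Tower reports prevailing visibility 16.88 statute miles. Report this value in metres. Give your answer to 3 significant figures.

1 SM = 1609.34 m, so 16.88 × 1609.34 = 27200 m.

27200 m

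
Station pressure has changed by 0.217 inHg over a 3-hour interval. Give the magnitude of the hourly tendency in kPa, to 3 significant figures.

0.245 kPa per hour

0.217 inHg / 3 h × 3.38639 kPa/inHg = 0.245 kPa/h.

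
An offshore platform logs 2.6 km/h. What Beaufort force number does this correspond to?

Beaufort force 1

2.6 km/h = 0.7 m/s, which is Beaufort 1 (light air, 0.3–1.5 m/s).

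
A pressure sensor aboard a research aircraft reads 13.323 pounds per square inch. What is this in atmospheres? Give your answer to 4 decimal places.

1 psi = 0.068046 atm, so 13.323 × 0.068046 = 0.9066 atm.

0.9066 atm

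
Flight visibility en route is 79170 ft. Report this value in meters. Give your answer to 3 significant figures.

1 ft = 0.3048 m, so 79170 × 0.3048 = 24100 m.

24100 m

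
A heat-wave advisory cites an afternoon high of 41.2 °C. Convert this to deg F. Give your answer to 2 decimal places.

106.16 °F

°F = °C × 9/5 + 32 = 41.2 × 1.8 + 32 = 106.16 °F.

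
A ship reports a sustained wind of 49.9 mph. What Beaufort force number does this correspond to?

49.9 mph = 22.3 m/s, which is Beaufort 9 (strong gale, 20.8–24.4 m/s).

Beaufort force 9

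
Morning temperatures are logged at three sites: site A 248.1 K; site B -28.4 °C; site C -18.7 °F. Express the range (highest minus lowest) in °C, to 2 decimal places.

site A: 248.1 K = -25.050 °C.
site C: -18.7 °F = -28.167 °C.
Spread: (-25.050) − (-28.400) = 3.350 °C.

3.35 °C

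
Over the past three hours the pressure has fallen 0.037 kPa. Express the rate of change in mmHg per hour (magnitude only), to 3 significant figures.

0.0925 mmHg per hour

0.037 kPa / 3 h × 7.50062 mmHg/kPa = 0.0925 mmHg/h.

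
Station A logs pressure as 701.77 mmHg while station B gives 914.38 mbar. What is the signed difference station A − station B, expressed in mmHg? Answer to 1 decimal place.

15.9 mmHg

station B: 914.38 mb = 685.841 mmHg.
Difference: 701.770 − 685.841 = 15.9 mmHg.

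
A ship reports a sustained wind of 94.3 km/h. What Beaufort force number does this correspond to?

94.3 km/h = 26.2 m/s, which is Beaufort 10 (storm, 24.5–28.4 m/s).

Beaufort force 10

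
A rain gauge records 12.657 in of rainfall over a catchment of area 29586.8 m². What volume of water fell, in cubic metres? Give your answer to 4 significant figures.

Depth: 12.657 in × 25.4 = 321.4878 mm.
1 mm over 1 m² is 1 L, so volume = 321.4878 × 29586.8 = 9511795.2 L = 9512 m³.

9512 cubic metres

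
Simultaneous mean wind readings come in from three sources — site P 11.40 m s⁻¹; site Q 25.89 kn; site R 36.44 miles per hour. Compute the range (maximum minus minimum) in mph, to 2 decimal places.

site P: 11.40 m/s = 25.5011 mph.
site Q: 25.89 kt = 29.7937 mph.
Spread: 36.4400 − 25.5011 = 10.94 mph.

10.94 mph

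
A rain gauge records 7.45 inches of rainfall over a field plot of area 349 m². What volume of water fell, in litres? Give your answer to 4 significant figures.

Depth: 7.45 in × 25.4 = 189.23 mm.
1 mm over 1 m² is 1 L, so volume = 189.23 × 349 = 66041.27 L ≈ 66040 L.

66040 litres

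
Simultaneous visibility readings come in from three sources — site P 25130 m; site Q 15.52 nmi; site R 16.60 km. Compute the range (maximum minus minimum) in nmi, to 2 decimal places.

site P: 25130 m = 13.5691 nmi.
site R: 16.60 km = 8.9633 nmi.
Spread: 15.5200 − 8.9633 = 6.56 nmi.

6.56 nmi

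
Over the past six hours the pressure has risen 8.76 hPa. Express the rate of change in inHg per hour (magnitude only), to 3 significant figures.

8.76 hPa / 6 h × 0.02953 inHg/hPa = 0.0431 inHg/h.

0.0431 inHg per hour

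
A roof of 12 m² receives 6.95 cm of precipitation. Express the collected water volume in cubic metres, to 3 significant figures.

0.834 cubic metres

Depth: 6.95 cm × 10 = 69.5 mm.
1 mm over 1 m² is 1 L, so volume = 69.5 × 12 = 834 L = 0.834 m³.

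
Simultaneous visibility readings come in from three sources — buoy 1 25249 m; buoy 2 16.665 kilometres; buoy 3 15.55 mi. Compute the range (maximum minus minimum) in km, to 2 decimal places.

8.58 km

buoy 1: 25249 m = 25.2490 km.
buoy 3: 15.55 SM = 25.0253 km.
Spread: 25.2490 − 16.6650 = 8.58 km.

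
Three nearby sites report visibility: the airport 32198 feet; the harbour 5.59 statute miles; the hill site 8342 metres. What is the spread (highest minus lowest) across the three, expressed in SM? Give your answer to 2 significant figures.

the airport: 32198 ft = 6.0981 SM.
the hill site: 8342 m = 5.1835 SM.
Spread: 6.0981 − 5.1835 = 0.91 SM.

0.91 SM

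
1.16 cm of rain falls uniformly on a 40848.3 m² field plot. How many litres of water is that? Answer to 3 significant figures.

Depth: 1.16 cm × 10 = 11.6 mm.
1 mm over 1 m² is 1 L, so volume = 11.6 × 40848.3 = 473840.28 L ≈ 474000 L.

474000 litres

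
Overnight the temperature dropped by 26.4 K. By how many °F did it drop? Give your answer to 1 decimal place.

For a temperature change the 32° offset cancels: Δ°F = 26.4 × 1.8 = 47.5 °F.

47.5 °F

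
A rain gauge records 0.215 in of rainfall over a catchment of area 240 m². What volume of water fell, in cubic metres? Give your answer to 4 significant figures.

Depth: 0.215 in × 25.4 = 5.461 mm.
1 mm over 1 m² is 1 L, so volume = 5.461 × 240 = 1310.64 L = 1.311 m³.

1.311 cubic metres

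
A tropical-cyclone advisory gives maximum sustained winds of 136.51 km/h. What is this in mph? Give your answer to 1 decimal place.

1 km/h = 0.621371 mph, so 136.51 × 0.621371 = 84.8 mph.

84.8 mph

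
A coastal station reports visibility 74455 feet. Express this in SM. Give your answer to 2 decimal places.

14.10 SM

1 ft = 0.000189394 SM, so 74455 × 0.000189394 = 14.10 SM.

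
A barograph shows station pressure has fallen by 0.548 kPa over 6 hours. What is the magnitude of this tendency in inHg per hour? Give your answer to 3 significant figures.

0.548 kPa / 6 h × 0.2953 inHg/kPa = 0.0270 inHg/h.

0.0270 inHg per hour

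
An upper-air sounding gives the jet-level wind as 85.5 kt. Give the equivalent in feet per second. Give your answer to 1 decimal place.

144.3 ft/s

1 kt = 1.68781 ft/s, so 85.5 × 1.68781 = 144.3 ft/s.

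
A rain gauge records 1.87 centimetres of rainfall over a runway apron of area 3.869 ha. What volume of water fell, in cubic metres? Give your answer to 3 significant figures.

Depth: 1.87 cm × 10 = 18.7 mm.
Area: 3.869 ha = 38690 m².
1 mm over 1 m² is 1 L, so volume = 18.7 × 38690 = 723503 L = 724 m³.

724 cubic metres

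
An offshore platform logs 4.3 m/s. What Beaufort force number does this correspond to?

4.3 m/s lies in the Beaufort 3 band (gentle breeze, 3.4–5.4 m/s).

Beaufort force 3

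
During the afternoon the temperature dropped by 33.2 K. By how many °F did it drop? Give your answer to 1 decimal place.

59.8 °F

For a temperature change the 32° offset cancels: Δ°F = 33.2 × 1.8 = 59.8 °F.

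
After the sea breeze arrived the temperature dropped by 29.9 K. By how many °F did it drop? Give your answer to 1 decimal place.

53.8 °F

For a temperature change the 32° offset cancels: Δ°F = 29.9 × 1.8 = 53.8 °F.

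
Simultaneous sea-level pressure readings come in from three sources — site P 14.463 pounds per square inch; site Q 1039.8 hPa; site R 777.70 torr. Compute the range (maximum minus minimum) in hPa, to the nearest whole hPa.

43 hPa

site P: 14.463 psi = 997.19 hPa.
site R: 777.70 mmHg = 1036.85 hPa.
Spread: 1039.80 − 997.19 = 43 hPa.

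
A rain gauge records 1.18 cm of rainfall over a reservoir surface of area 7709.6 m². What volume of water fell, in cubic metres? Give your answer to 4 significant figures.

Depth: 1.18 cm × 10 = 11.8 mm.
1 mm over 1 m² is 1 L, so volume = 11.8 × 7709.6 = 90973.28 L = 90.97 m³.

90.97 cubic metres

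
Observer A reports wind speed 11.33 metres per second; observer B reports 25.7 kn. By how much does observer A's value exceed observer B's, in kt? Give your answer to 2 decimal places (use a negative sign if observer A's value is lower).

observer A: 11.33 m/s = 22.0238 kt.
Difference: 22.0238 − 25.7000 = -3.68 kt.

-3.68 kt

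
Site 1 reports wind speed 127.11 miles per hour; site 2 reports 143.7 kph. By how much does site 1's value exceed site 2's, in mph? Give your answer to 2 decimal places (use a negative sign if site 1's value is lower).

37.82 mph

site 2: 143.7 km/h = 89.2910 mph.
Difference: 127.1100 − 89.2910 = 37.82 mph.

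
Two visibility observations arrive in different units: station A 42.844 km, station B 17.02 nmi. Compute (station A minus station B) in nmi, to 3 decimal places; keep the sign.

station A: 42.844 km = 23.13391 nmi.
Difference: 23.13391 − 17.02000 = 6.114 nmi.

6.114 nmi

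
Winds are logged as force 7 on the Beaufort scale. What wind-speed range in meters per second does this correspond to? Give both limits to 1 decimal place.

13.9 to 17.1 m/s

Beaufort 7 (near gale) spans 13.9–17.1 m/s.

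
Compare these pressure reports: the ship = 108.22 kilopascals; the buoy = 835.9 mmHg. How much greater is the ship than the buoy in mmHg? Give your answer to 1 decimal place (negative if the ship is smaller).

the ship: 108.22 kPa = 811.717 mmHg.
Difference: 811.717 − 835.900 = -24.2 mmHg.

-24.2 mmHg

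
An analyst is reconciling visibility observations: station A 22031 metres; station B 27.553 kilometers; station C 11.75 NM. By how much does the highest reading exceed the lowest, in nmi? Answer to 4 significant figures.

station A: 22031 m = 11.89579 nmi.
station B: 27.553 km = 14.87743 nmi.
Spread: 14.87743 − 11.75000 = 3.127 nmi.

3.127 nmi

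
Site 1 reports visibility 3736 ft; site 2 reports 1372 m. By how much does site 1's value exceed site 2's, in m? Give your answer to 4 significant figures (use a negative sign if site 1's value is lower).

site 1: 3736 ft = 1138.733 m.
Difference: 1138.733 − 1372.000 = -233.3 m.

-233.3 m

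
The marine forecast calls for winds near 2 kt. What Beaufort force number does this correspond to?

2 kt lies in the Beaufort 1 band (light air, 1–3 kt).

Beaufort force 1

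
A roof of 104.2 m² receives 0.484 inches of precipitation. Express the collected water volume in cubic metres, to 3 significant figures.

Depth: 0.484 in × 25.4 = 12.2936 mm.
1 mm over 1 m² is 1 L, so volume = 12.2936 × 104.2 = 1280.9931 L = 1.28 m³.

1.28 cubic metres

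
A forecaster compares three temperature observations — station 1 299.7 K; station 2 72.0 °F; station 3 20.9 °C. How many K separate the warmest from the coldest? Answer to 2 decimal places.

5.65 K

station 1: 299.7 K = 26.550 °C.
station 2: 72.0 °F = 22.222 °C.
Spread: 26.550 − 20.900 = 5.650 °C.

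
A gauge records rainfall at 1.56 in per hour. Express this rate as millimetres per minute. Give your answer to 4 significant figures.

1.56 in/hour × 25.4 mm/in × 0.0166667 hour/minute = 0.6604 mm/minute.

0.6604 mm/minute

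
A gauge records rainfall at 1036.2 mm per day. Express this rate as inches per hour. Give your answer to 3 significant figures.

1.70 in/hour

1036.2 mm/day × 0.0393701 in/mm × 0.0416667 day/hour = 1.70 in/hour.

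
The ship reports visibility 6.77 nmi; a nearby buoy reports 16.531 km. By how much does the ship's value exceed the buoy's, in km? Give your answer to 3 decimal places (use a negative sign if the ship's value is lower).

-3.993 km

the ship: 6.77 nmi = 12.53804 km.
Difference: 12.53804 − 16.53100 = -3.993 km.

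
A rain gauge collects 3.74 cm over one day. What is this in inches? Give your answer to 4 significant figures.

1.472 in

1 cm = 0.393701 in, so 3.74 × 0.393701 = 1.472 in.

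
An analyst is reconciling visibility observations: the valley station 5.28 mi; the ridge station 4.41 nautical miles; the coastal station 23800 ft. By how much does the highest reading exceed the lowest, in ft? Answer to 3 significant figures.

4080 ft

the valley station: 5.28 SM = 27878.40 ft.
the ridge station: 4.41 nmi = 26795.67 ft.
Spread: 27878.40 − 23800.00 = 4080 ft.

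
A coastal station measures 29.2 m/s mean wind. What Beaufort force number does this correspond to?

Beaufort force 11

29.2 m/s lies in the Beaufort 11 band (violent storm, 28.5–32.6 m/s).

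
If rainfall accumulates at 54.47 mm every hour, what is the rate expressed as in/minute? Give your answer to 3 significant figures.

0.0357 in/minute

54.47 mm/hour × 0.0393701 in/mm × 0.0166667 hour/minute = 0.0357 in/minute.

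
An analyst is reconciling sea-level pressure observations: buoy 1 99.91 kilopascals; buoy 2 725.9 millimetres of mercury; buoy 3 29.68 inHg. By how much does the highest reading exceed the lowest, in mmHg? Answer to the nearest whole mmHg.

28 mmHg

buoy 1: 99.91 kPa = 749.39 mmHg.
buoy 3: 29.68 inHg = 753.87 mmHg.
Spread: 753.87 − 725.90 = 28 mmHg.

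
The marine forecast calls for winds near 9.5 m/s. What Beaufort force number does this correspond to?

Beaufort force 5

9.5 m/s lies in the Beaufort 5 band (fresh breeze, 8.0–10.7 m/s).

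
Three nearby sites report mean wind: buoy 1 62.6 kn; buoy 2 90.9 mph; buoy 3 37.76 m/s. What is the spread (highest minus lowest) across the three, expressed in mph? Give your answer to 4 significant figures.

18.86 mph

buoy 1: 62.6 kt = 72.0388 mph.
buoy 3: 37.76 m/s = 84.4667 mph.
Spread: 90.9000 − 72.0388 = 18.86 mph.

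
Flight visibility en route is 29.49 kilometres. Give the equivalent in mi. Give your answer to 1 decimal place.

18.3 SM

1 km = 0.621371 SM, so 29.49 × 0.621371 = 18.3 SM.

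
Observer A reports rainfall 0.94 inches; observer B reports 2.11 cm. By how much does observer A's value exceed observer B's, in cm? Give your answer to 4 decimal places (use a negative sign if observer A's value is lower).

0.2776 cm

observer A: 0.94 in = 2.387600 cm.
Difference: 2.387600 − 2.110000 = 0.2776 cm.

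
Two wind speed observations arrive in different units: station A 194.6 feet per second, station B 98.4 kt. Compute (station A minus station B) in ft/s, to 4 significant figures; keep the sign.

28.52 ft/s

station B: 98.4 kt = 166.0805 ft/s.
Difference: 194.6000 − 166.0805 = 28.52 ft/s.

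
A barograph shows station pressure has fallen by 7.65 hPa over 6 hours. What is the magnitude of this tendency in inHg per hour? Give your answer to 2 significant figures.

0.038 inHg per hour

7.65 hPa / 6 h × 0.02953 inHg/hPa = 0.038 inHg/h.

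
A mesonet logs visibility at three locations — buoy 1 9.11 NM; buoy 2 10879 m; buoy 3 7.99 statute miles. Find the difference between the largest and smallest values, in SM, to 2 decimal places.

buoy 1: 9.11 nmi = 10.4836 SM.
buoy 2: 10879 m = 6.7599 SM.
Spread: 10.4836 − 6.7599 = 3.72 SM.

3.72 SM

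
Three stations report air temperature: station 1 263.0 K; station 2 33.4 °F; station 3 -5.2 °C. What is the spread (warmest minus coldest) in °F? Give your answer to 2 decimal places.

19.67 °F

station 1: 263.0 K = -10.150 °C.
station 2: 33.4 °F = 0.778 °C.
Spread: 0.778 − (-10.150) = 10.928 °C = 19.67 °F.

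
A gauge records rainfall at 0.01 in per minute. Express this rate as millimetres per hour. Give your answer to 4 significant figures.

0.01 in/minute × 25.4 mm/in × 60 minute/hour = 15.24 mm/hour.

15.24 mm/hour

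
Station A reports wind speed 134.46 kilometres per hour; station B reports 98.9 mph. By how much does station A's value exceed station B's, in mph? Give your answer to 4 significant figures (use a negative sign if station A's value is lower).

-15.35 mph

station A: 134.46 km/h = 83.5496 mph.
Difference: 83.5496 − 98.9000 = -15.35 mph.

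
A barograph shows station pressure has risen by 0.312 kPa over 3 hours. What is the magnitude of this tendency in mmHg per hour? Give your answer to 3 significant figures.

0.780 mmHg per hour

0.312 kPa / 3 h × 7.50062 mmHg/kPa = 0.780 mmHg/h.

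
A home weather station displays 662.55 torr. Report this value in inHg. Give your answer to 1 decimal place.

1 mmHg = 0.0393701 inHg, so 662.55 × 0.0393701 = 26.1 inHg.

26.1 inHg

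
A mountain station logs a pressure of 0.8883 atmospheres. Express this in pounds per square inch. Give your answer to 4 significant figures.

1 atm = 14.6959 psi, so 0.8883 × 14.6959 = 13.05 psi.

13.05 psi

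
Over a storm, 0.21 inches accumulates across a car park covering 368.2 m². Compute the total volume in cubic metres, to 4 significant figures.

Depth: 0.21 in × 25.4 = 5.334 mm.
1 mm over 1 m² is 1 L, so volume = 5.334 × 368.2 = 1963.9788 L = 1.964 m³.

1.964 cubic metres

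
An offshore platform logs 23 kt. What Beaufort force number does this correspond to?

23 kt lies in the Beaufort 6 band (strong breeze, 22–27 kt).

Beaufort force 6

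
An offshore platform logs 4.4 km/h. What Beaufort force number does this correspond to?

Beaufort force 1

4.4 km/h = 1.2 m/s, which is Beaufort 1 (light air, 0.3–1.5 m/s).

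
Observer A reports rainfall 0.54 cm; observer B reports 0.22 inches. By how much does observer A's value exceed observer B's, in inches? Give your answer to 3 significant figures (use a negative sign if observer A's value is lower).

observer A: 0.54 cm = 0.2125984 in.
Difference: 0.2125984 − 0.2200000 = -0.00740 in.

-0.00740 in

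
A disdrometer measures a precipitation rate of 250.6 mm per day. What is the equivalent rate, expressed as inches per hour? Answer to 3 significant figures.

250.6 mm/day × 0.0393701 in/mm × 0.0416667 day/hour = 0.411 in/hour.

0.411 in/hour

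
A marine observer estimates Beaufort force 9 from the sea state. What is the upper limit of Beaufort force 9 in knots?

Beaufort 9 (strong gale) spans 41–47 knots.

47 kt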